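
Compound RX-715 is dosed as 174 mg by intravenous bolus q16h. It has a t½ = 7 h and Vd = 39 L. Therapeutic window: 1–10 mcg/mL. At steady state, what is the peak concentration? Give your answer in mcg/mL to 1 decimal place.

τ/t½ = 16/7 ≈ 2.2857, so fraction remaining f = (1/2)^(16/7) ≈ 0.2051.
Accumulation ratio R = 1/(1 − f) ≈ 1/0.7949 ≈ 1.2580.
Single-dose peak C₀ = D/Vd = 174/39 ≈ 4.462 mcg/mL.
Cmax,ss = C₀/(1 − f) ≈ 4.462/0.7949 ≈ 5.613 mcg/mL.
Peak 5.6 mcg/mL vs MTC 10 mcg/mL: below toxic threshold.

5.6 mcg/mL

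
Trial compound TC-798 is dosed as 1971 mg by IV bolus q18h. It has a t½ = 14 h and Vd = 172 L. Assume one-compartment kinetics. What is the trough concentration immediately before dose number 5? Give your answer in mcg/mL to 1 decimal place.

7.7 mcg/mL

f = (1/2)^(τ/t½) = (1/2)^(18/14) ≈ 0.4102.
C₀ = D/Vd = 1971/172 ≈ 11.459 mcg/mL.
Before the 5th dose, 4 doses have been given. Superposition: Cmin = C₀·(f + f² + … + f^4).
≈ 11.459 × (0.4102 + 0.1683 + 0.0690 + 0.0283) ≈ 11.459 × 0.6758 ≈ 7.744 mcg/mL.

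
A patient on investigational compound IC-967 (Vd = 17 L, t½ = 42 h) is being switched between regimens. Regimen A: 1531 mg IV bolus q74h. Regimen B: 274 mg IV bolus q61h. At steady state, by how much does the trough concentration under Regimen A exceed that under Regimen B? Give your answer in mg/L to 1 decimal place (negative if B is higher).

28.4 mg/L

Regimen A: f = (1/2)^(74/42) ≈ 0.2949; Cmin,ss = (1531/17)·f/(1−f) ≈ 37.666 mg/L.
Regimen B: f = (1/2)^(61/42) ≈ 0.3654; Cmin,ss = (274/17)·f/(1−f) ≈ 9.280 mg/L.
Difference ≈ 37.666 − 9.280 ≈ 28.386 mg/L.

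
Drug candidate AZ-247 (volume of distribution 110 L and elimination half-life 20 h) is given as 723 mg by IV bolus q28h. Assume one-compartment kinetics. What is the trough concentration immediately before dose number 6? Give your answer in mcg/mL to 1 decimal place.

f = (1/2)^(τ/t½) = (1/2)^(28/20) ≈ 0.3789.
C₀ = D/Vd = 723/110 ≈ 6.573 mcg/mL.
Before the 6th dose, 5 doses have been given. Superposition: Cmin = C₀·(f + f² + … + f^5).
≈ 6.573 × (0.3789 + 0.1436 + 0.0544 + 0.0206 + 0.0078) ≈ 6.573 × 0.6053 ≈ 3.979 mcg/mL.

4.0 mcg/mL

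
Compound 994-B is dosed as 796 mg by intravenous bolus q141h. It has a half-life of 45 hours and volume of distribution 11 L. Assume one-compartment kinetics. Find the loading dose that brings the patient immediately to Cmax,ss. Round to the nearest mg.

f = (1/2)^(141/45) ≈ 0.113965; accumulation ratio R = 1/(1−f) ≈ 1.12862.
Loading dose to hit Cmax,ss on first dose: D_load = D_maint·R ≈ 796 × 1.12862 ≈ 898.38 mg.

898 mg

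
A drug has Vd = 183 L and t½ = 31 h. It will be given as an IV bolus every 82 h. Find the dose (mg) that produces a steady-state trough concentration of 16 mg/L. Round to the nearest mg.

τ/t½ = 82/31 ≈ 2.6452, so f = (1/2)^(82/31) ≈ 0.159855.
Cmin,ss = (D/Vd)·f/(1−f), so D = Cmin,ss·Vd·(1−f)/f.
D = 16 × 183 × (1−f)/f ≈ 16 × 183 × 5.25567 ≈ 15388.60 mg.

15389 mg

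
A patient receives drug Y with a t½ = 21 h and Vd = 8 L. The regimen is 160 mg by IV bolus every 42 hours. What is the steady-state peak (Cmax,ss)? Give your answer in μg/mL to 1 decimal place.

τ = 42 h = 2 half-lives, so f = (1/2)^2 = 0.25.
Accumulation ratio R = 1/(1 − f) = 1/0.75 = 4/3.
Single-dose peak C₀ = D/Vd = 160/8 = 20 μg/mL.
Steady-state peak Cmax,ss = C₀·R = 20 × 4/3 ≈ 26.667 μg/mL.

26.7 μg/mL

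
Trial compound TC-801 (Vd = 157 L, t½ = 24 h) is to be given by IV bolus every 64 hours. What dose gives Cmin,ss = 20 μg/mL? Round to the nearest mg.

16798 mg

τ/t½ = 64/24 ≈ 2.6667, so f = (1/2)^(64/24) ≈ 0.157490.
Cmin,ss = (D/Vd)·f/(1−f), so D = Cmin,ss·Vd·(1−f)/f.
D = 20 × 157 × (1−f)/f ≈ 20 × 157 × 5.34961 ≈ 16797.78 mg.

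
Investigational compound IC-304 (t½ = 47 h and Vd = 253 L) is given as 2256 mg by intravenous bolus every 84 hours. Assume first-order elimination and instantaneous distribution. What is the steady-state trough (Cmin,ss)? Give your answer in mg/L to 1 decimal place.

Over one 84-h interval, 84/47 ≈ 1.7872 half-lives elapse, leaving f ≈ 0.2897 of each dose.
Single-dose peak C₀ = D/Vd = 2256/253 ≈ 8.917 mg/L.
Steady-state trough Cmin,ss = C₀·f/(1−f) ≈ 8.917 × 0.2897/0.7103 ≈ 3.637 mg/L.

3.6 mg/L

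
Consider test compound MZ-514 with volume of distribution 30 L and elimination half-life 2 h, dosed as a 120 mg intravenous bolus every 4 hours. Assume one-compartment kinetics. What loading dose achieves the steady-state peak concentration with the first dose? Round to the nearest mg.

160 mg

f = (1/2)^(4/2) ≈ 0.250000; accumulation ratio R = 1/(1−f) ≈ 1.33333.
Loading dose to hit Cmax,ss on first dose: D_load = D_maint·R ≈ 120 × 1.33333 ≈ 160.00 mg.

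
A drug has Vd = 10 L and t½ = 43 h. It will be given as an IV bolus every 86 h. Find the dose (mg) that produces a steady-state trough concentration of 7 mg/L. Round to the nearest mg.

210 mg

τ/t½ = 86/43 ≈ 2, so f = (1/2)^(86/43) ≈ 0.250000.
Cmin,ss = (D/Vd)·f/(1−f), so D = Cmin,ss·Vd·(1−f)/f.
D = 7 × 10 × (1−f)/f ≈ 7 × 10 × 3.00000 ≈ 210.00 mg.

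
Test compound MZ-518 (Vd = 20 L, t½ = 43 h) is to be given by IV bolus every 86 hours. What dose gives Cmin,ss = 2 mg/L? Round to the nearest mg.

τ/t½ = 86/43 ≈ 2, so f = (1/2)^(86/43) ≈ 0.250000.
Cmin,ss = (D/Vd)·f/(1−f), so D = Cmin,ss·Vd·(1−f)/f.
D = 2 × 20 × (1−f)/f ≈ 2 × 20 × 3.00000 ≈ 120.00 mg.

120 mg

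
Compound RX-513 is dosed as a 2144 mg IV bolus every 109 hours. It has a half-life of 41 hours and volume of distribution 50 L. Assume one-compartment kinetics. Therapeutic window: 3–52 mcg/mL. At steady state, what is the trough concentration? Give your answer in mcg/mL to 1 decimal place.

8.1 mcg/mL

Over one 109-h interval, 109/41 ≈ 2.6585 half-lives elapse, leaving f ≈ 0.1584 of each dose.
Accumulation ratio R = 1/(1 − f) ≈ 1/0.8416 ≈ 1.1882.
Single-dose peak C₀ = D/Vd = 2144/50 ≈ 42.880 mcg/mL.
Cmax,ss = C₀/(1 − f) ≈ 42.880/0.8416 ≈ 50.951 mcg/mL.
Steady-state trough Cmin,ss = Cmax,ss·f ≈ 50.951 × 0.1584 ≈ 8.071 mcg/mL.
Trough 8.1 mcg/mL vs MEC 3 mcg/mL: adequate.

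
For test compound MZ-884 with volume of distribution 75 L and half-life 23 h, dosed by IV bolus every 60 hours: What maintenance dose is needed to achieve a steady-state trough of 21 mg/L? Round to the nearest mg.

8032 mg

τ/t½ = 60/23 ≈ 2.6087, so f = (1/2)^(60/23) ≈ 0.163947.
Cmin,ss = (D/Vd)·f/(1−f), so D = Cmin,ss·Vd·(1−f)/f.
D = 21 × 75 × (1−f)/f ≈ 21 × 75 × 5.09953 ≈ 8031.76 mg.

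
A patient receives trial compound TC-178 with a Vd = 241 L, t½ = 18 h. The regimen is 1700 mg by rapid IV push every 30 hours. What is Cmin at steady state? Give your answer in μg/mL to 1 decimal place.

Over one 30-h interval, 30/18 ≈ 1.6667 half-lives elapse, leaving f ≈ 0.3150 of each dose.
Accumulation ratio R = 1/(1 − f) ≈ 1/0.6850 ≈ 1.4599.
Each bolus raises the concentration by D/Vd = 1700/241 ≈ 7.054 μg/mL.
Steady-state peak Cmax,ss = C₀·R ≈ 7.054 × 1.4599 ≈ 10.298 μg/mL.
One interval later, Cmin,ss = Cmax,ss·e^(−kτ) ≈ 10.298 × 0.3150 ≈ 3.244 μg/mL.

3.2 μg/mL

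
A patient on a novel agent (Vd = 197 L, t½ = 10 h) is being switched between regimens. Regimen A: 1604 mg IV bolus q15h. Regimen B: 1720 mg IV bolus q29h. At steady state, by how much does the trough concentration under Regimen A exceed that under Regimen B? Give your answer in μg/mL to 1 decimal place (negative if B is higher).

Regimen A: f = (1/2)^(15/10) ≈ 0.3536; Cmin,ss = (1604/197)·f/(1−f) ≈ 4.454 μg/mL.
Regimen B: f = (1/2)^(29/10) ≈ 0.1340; Cmin,ss = (1720/197)·f/(1−f) ≈ 1.351 μg/mL.
Difference ≈ 4.454 − 1.351 ≈ 3.103 μg/mL.

3.1 μg/mL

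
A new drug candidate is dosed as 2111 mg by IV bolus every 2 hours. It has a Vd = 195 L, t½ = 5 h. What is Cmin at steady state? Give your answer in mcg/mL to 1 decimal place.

τ/t½ = 2/5 ≈ 0.4, so fraction remaining f = (1/2)^(2/5) ≈ 0.7579.
At steady state, accumulation factor R = 1/(1 − e^(−kτ)) ≈ 4.1305.
Single-dose peak C₀ = D/Vd = 2111/195 ≈ 10.826 mcg/mL.
Steady-state peak Cmax,ss = C₀·R ≈ 10.826 × 4.1305 ≈ 44.717 mcg/mL.
One interval later, Cmin,ss = Cmax,ss·e^(−kτ) ≈ 44.717 × 0.7579 ≈ 33.891 mcg/mL.

33.9 mcg/mL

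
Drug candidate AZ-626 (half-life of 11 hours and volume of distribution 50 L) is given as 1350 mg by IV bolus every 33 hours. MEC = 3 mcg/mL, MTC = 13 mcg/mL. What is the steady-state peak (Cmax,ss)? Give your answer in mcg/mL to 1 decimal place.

30.9 mcg/mL

The dosing interval is 3 half-lives, so f = 2^(−3) = 0.125.
At steady state, R = 1/(1 − 0.125) = 8/7.
Single-dose peak C₀ = D/Vd = 1350/50 = 27 mcg/mL.
Steady-state peak Cmax,ss = C₀·R = 27 × 8/7 ≈ 30.857 mcg/mL.
Peak 30.9 mcg/mL vs MTC 13 mcg/mL: exceeds toxic threshold.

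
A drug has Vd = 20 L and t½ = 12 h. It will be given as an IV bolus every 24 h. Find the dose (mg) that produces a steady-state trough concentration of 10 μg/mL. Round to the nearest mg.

600 mg

τ/t½ = 24/12 ≈ 2, so f = (1/2)^(24/12) ≈ 0.250000.
Cmin,ss = (D/Vd)·f/(1−f), so D = Cmin,ss·Vd·(1−f)/f.
D = 10 × 20 × (1−f)/f ≈ 10 × 20 × 3.00000 ≈ 600.00 mg.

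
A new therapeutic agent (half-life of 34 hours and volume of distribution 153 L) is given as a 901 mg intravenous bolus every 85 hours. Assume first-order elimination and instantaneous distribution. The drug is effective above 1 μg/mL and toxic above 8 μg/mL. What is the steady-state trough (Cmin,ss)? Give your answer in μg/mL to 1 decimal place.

1.3 μg/mL

k = ln2/t½ = ln2/34 ≈ 0.020387 h⁻¹; fraction remaining f = e^(−kτ) = e^(−0.020387×85) ≈ 0.1768.
Accumulation ratio R = 1/(1 − f) ≈ 1/0.8232 ≈ 1.2148.
Each bolus raises the concentration by D/Vd = 901/153 ≈ 5.889 μg/mL.
Steady-state peak Cmax,ss = C₀·R ≈ 5.889 × 1.2148 ≈ 7.154 μg/mL.
Steady-state trough Cmin,ss = Cmax,ss·f ≈ 7.154 × 0.1768 ≈ 1.265 μg/mL.
Trough 1.3 μg/mL vs MEC 1 μg/mL: adequate.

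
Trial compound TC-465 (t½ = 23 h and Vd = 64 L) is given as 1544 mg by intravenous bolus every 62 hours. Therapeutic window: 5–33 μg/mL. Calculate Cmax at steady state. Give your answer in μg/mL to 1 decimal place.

28.5 μg/mL

k = ln2/t½ = ln2/23 ≈ 0.030137 h⁻¹; fraction remaining f = e^(−kτ) = e^(−0.030137×62) ≈ 0.1544.
At steady state, accumulation factor R = 1/(1 − e^(−kτ)) ≈ 1.1826.
Each bolus raises the concentration by D/Vd = 1544/64 ≈ 24.125 μg/mL.
Cmax,ss = C₀/(1 − f) ≈ 24.125/0.8456 ≈ 28.530 μg/mL.
Peak 28.5 μg/mL vs MTC 33 μg/mL: below toxic threshold.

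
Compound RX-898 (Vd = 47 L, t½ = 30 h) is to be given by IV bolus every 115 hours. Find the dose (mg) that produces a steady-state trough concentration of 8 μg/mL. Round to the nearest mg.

4984 mg

τ/t½ = 115/30 ≈ 3.8333, so f = (1/2)^(115/30) ≈ 0.070154.
Cmin,ss = (D/Vd)·f/(1−f), so D = Cmin,ss·Vd·(1−f)/f.
D = 8 × 47 × (1−f)/f ≈ 8 × 47 × 13.25435 ≈ 4983.64 mg.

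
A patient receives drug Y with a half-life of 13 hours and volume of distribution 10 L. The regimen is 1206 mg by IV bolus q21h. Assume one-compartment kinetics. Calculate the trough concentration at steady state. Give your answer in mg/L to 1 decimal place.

58.4 mg/L

τ/t½ = 21/13 ≈ 1.6154, so fraction remaining f = (1/2)^(21/13) ≈ 0.3264.
At steady state, accumulation factor R = 1/(1 − e^(−kτ)) ≈ 1.4846.
Single-dose peak C₀ = D/Vd = 1206/10 ≈ 120.600 mg/L.
Steady-state peak Cmax,ss = C₀·R ≈ 120.600 × 1.4846 ≈ 179.043 mg/L.
One interval later, Cmin,ss = Cmax,ss·e^(−kτ) ≈ 179.043 × 0.3264 ≈ 58.440 mg/L.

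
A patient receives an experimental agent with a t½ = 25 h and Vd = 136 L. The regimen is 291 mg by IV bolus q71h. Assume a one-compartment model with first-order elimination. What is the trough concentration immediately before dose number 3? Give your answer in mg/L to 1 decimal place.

0.3 mg/L

f = (1/2)^(τ/t½) = (1/2)^(71/25) ≈ 0.1397.
C₀ = D/Vd = 291/136 ≈ 2.140 mg/L.
Before the 3rd dose, 2 doses have been given. Superposition: Cmin = C₀·(f + f²).
≈ 2.140 × (0.1397 + 0.0195) ≈ 2.140 × 0.1592 ≈ 0.341 mg/L.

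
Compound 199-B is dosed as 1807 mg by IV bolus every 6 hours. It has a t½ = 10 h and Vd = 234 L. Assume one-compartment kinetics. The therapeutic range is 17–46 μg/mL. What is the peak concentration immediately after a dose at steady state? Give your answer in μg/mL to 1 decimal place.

Over one 6-h interval, 6/10 ≈ 0.6 half-lives elapse, leaving f ≈ 0.6598 of each dose.
Accumulation ratio R = 1/(1 − f) ≈ 1/0.3402 ≈ 2.9394.
Single-dose peak C₀ = D/Vd = 1807/234 ≈ 7.722 μg/mL.
Cmax,ss = C₀/(1 − f) ≈ 7.722/0.3402 ≈ 22.698 μg/mL.
Peak 22.7 μg/mL vs MTC 46 μg/mL: below toxic threshold.

22.7 μg/mL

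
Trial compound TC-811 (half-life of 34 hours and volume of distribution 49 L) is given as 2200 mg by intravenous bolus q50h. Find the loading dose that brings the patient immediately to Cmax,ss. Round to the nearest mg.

f = (1/2)^(50/34) ≈ 0.360835; accumulation ratio R = 1/(1−f) ≈ 1.56454.
Loading dose to hit Cmax,ss on first dose: D_load = D_maint·R ≈ 2200 × 1.56454 ≈ 3441.99 mg.

3442 mg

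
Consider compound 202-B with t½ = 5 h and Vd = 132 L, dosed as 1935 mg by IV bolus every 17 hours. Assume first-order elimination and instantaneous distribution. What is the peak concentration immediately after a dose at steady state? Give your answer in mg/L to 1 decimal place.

τ/t½ = 17/5 ≈ 3.4, so fraction remaining f = (1/2)^(17/5) ≈ 0.0947.
Accumulation ratio R = 1/(1 − f) ≈ 1/0.9053 ≈ 1.1046.
Single-dose peak C₀ = D/Vd = 1935/132 ≈ 14.659 mg/L.
Cmax,ss = C₀/(1 − f) ≈ 14.659/0.9053 ≈ 16.192 mg/L.

16.2 mg/L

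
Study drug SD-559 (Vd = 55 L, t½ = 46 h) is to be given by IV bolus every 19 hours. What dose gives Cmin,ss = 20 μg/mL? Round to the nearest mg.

τ/t½ = 19/46 ≈ 0.41304, so f = (1/2)^(19/46) ≈ 0.751037.
Cmin,ss = (D/Vd)·f/(1−f), so D = Cmin,ss·Vd·(1−f)/f.
D = 20 × 55 × (1−f)/f ≈ 20 × 55 × 0.33149 ≈ 364.64 mg.

365 mg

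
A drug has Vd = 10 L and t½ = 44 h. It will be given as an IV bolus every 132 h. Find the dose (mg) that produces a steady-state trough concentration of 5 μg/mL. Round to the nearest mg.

350 mg

τ/t½ = 132/44 ≈ 3, so f = (1/2)^(132/44) ≈ 0.125000.
Cmin,ss = (D/Vd)·f/(1−f), so D = Cmin,ss·Vd·(1−f)/f.
D = 5 × 10 × (1−f)/f ≈ 5 × 10 × 7.00000 ≈ 350.00 mg.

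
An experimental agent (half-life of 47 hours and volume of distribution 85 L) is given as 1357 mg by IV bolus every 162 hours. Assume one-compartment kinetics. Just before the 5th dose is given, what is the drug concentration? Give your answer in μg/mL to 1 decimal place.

1.6 μg/mL

f = (1/2)^(τ/t½) = (1/2)^(162/47) ≈ 0.0917.
C₀ = D/Vd = 1357/85 ≈ 15.965 μg/mL.
Before the 5th dose, 4 doses have been given. Superposition: Cmin = C₀·(f + f² + … + f^4).
≈ 15.965 × (0.0917 + 0.0084 + 0.0008 + 0.0001) ≈ 15.965 × 0.1010 ≈ 1.612 μg/mL.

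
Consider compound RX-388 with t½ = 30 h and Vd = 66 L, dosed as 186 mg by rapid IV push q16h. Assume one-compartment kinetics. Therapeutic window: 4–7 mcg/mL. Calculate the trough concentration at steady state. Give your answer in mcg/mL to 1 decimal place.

k = ln2/t½ = ln2/30 ≈ 0.023105 h⁻¹; fraction remaining f = e^(−kτ) = e^(−0.023105×16) ≈ 0.6910.
Each bolus raises the concentration by D/Vd = 186/66 ≈ 2.818 mcg/mL.
Steady-state trough Cmin,ss = C₀·f/(1−f) ≈ 2.818 × 0.6910/0.3090 ≈ 6.302 mcg/mL.
Trough 6.3 mcg/mL vs MEC 4 mcg/mL: adequate.

6.3 mcg/mL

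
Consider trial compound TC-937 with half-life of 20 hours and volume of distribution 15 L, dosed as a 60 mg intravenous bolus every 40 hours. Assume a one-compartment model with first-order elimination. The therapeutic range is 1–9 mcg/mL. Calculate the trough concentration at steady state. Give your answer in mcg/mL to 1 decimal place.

The dosing interval is 2 half-lives, so f = 2^(−2) = 0.25.
Accumulation ratio R = 1/(1 − f) = 1/0.75 = 4/3.
Single-dose peak C₀ = D/Vd = 60/15 = 4 mcg/mL.
Steady-state peak Cmax,ss = C₀·R = 4 × 4/3 ≈ 5.333 mcg/mL.
Steady-state trough Cmin,ss = Cmax,ss·f ≈ 5.333 × 0.25 ≈ 1.333 mcg/mL.
Trough 1.3 mcg/mL vs MEC 1 mcg/mL: adequate.

1.3 mcg/mL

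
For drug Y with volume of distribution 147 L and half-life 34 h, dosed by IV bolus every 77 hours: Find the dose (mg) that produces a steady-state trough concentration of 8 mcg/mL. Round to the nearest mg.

4475 mg

τ/t½ = 77/34 ≈ 2.2647, so f = (1/2)^(77/34) ≈ 0.208092.
Cmin,ss = (D/Vd)·f/(1−f), so D = Cmin,ss·Vd·(1−f)/f.
D = 8 × 147 × (1−f)/f ≈ 8 × 147 × 3.80557 ≈ 4475.35 mg.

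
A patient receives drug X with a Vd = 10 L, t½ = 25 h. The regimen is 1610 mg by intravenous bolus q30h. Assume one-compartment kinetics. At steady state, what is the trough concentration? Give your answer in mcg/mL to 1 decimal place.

124.1 mcg/mL

Over one 30-h interval, 30/25 ≈ 1.2 half-lives elapse, leaving f ≈ 0.4353 of each dose.
Accumulation ratio R = 1/(1 − f) ≈ 1/0.5647 ≈ 1.7709.
Each bolus raises the concentration by D/Vd = 1610/10 ≈ 161.000 mcg/mL.
Steady-state peak Cmax,ss = C₀·R ≈ 161.000 × 1.7709 ≈ 285.115 mcg/mL.
Steady-state trough Cmin,ss = Cmax,ss·f ≈ 285.115 × 0.4353 ≈ 124.111 mcg/mL.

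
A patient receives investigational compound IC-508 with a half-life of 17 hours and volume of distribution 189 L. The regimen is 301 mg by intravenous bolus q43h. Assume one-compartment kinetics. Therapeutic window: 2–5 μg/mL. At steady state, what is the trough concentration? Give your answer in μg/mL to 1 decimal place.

τ/t½ = 43/17 ≈ 2.5294, so fraction remaining f = (1/2)^(43/17) ≈ 0.1732.
At steady state, accumulation factor R = 1/(1 − e^(−kτ)) ≈ 1.2095.
Each bolus raises the concentration by D/Vd = 301/189 ≈ 1.593 μg/mL.
Cmax,ss = C₀/(1 − f) ≈ 1.593/0.8268 ≈ 1.927 μg/mL.
One interval later, Cmin,ss = Cmax,ss·e^(−kτ) ≈ 1.927 × 0.1732 ≈ 0.334 μg/mL.
Trough 0.3 μg/mL vs MEC 2 μg/mL: subtherapeutic.

0.3 μg/mL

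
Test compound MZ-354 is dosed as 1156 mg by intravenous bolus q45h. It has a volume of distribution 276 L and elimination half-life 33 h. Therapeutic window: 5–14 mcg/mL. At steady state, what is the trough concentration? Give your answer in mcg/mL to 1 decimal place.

Over one 45-h interval, 45/33 ≈ 1.3636 half-lives elapse, leaving f ≈ 0.3886 of each dose.
Single-dose peak C₀ = D/Vd = 1156/276 ≈ 4.188 mcg/mL.
Steady-state trough Cmin,ss = C₀·f/(1−f) ≈ 4.188 × 0.3886/0.6114 ≈ 2.662 mcg/mL.
Trough 2.7 mcg/mL vs MEC 5 mcg/mL: subtherapeutic.

2.7 mcg/mL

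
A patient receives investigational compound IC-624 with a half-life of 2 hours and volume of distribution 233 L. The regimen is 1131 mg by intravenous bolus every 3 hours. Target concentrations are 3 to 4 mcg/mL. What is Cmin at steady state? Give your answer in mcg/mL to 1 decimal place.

2.7 mcg/mL

k = ln2/t½ = ln2/2 ≈ 0.346574 h⁻¹; fraction remaining f = e^(−kτ) = e^(−0.346574×3) ≈ 0.3536.
Accumulation ratio R = 1/(1 − f) ≈ 1/0.6464 ≈ 1.5470.
Single-dose peak C₀ = D/Vd = 1131/233 ≈ 4.854 mcg/mL.
Steady-state peak Cmax,ss = C₀·R ≈ 4.854 × 1.5470 ≈ 7.509 mcg/mL.
Steady-state trough Cmin,ss = Cmax,ss·f ≈ 7.509 × 0.3536 ≈ 2.655 mcg/mL.
Trough 2.7 mcg/mL vs MEC 3 mcg/mL: subtherapeutic.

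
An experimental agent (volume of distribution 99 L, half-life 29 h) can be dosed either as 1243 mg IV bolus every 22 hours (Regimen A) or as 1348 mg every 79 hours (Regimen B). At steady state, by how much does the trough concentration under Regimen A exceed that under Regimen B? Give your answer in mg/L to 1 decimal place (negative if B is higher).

Regimen A: f = (1/2)^(22/29) ≈ 0.5911; Cmin,ss = (1243/99)·f/(1−f) ≈ 18.150 mg/L.
Regimen B: f = (1/2)^(79/29) ≈ 0.1513; Cmin,ss = (1348/99)·f/(1−f) ≈ 2.427 mg/L.
Difference ≈ 18.150 − 2.427 ≈ 15.723 mg/L.

15.7 mg/L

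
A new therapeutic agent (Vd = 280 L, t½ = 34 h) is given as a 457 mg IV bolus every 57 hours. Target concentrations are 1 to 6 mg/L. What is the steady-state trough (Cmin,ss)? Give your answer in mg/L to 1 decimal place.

0.7 mg/L

k = ln2/t½ = ln2/34 ≈ 0.020387 h⁻¹; fraction remaining f = e^(−kτ) = e^(−0.020387×57) ≈ 0.3128.
At steady state, accumulation factor R = 1/(1 − e^(−kτ)) ≈ 1.4552.
Single-dose peak C₀ = D/Vd = 457/280 ≈ 1.632 mg/L.
Cmax,ss = C₀/(1 − f) ≈ 1.632/0.6872 ≈ 2.375 mg/L.
Steady-state trough Cmin,ss = Cmax,ss·f ≈ 2.375 × 0.3128 ≈ 0.743 mg/L.
Trough 0.7 mg/L vs MEC 1 mg/L: subtherapeutic.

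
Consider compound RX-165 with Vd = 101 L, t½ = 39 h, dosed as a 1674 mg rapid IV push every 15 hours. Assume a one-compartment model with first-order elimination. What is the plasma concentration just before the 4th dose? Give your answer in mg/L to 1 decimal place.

f = (1/2)^(τ/t½) = (1/2)^(15/39) ≈ 0.7660.
C₀ = D/Vd = 1674/101 ≈ 16.574 mg/L.
Before the 4th dose, 3 doses have been given. Superposition: Cmin = C₀·(f + f² + … + f^3).
≈ 16.574 × (0.7660 + 0.5868 + 0.4495) ≈ 16.574 × 1.8023 ≈ 29.871 mg/L.

29.9 mg/L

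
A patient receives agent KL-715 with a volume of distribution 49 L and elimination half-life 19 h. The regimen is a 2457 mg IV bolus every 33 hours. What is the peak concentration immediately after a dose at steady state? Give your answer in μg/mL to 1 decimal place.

k = ln2/t½ = ln2/19 ≈ 0.036481 h⁻¹; fraction remaining f = e^(−kτ) = e^(−0.036481×33) ≈ 0.3000.
Accumulation ratio R = 1/(1 − f) ≈ 1/0.7000 ≈ 1.4286.
Single-dose peak C₀ = D/Vd = 2457/49 ≈ 50.143 μg/mL.
Cmax,ss = C₀/(1 − f) ≈ 50.143/0.7000 ≈ 71.633 μg/mL.

71.6 μg/mL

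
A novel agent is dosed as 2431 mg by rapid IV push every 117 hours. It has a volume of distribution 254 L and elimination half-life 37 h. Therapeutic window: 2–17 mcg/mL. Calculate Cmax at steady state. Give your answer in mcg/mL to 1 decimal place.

10.8 mcg/mL

Over one 117-h interval, 117/37 ≈ 3.1622 half-lives elapse, leaving f ≈ 0.1117 of each dose.
Accumulation ratio R = 1/(1 − f) ≈ 1/0.8883 ≈ 1.1257.
Single-dose peak C₀ = D/Vd = 2431/254 ≈ 9.571 mcg/mL.
Steady-state peak Cmax,ss = C₀·R ≈ 9.571 × 1.1257 ≈ 10.774 mcg/mL.
Peak 10.8 mcg/mL vs MTC 17 mcg/mL: below toxic threshold.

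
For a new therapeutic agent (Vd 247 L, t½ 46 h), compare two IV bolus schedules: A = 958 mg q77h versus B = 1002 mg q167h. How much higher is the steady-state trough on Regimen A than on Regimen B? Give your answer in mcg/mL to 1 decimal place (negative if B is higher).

1.4 mcg/mL

Regimen A: f = (1/2)^(77/46) ≈ 0.3134; Cmin,ss = (958/247)·f/(1−f) ≈ 1.770 mcg/mL.
Regimen B: f = (1/2)^(167/46) ≈ 0.0807; Cmin,ss = (1002/247)·f/(1−f) ≈ 0.356 mcg/mL.
Difference ≈ 1.770 − 0.356 ≈ 1.414 mcg/mL.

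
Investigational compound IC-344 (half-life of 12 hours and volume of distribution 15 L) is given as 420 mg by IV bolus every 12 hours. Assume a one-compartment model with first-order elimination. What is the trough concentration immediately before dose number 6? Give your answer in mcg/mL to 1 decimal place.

27.1 mcg/mL

f = (1/2)^(τ/t½) = (1/2)^(12/12) ≈ 0.5000.
C₀ = D/Vd = 420/15 ≈ 28.000 mcg/mL.
Before the 6th dose, 5 doses have been given. Superposition: Cmin = C₀·(f + f² + … + f^5).
≈ 28.000 × (0.5000 + 0.2500 + 0.1250 + 0.0625 + 0.0313) ≈ 28.000 × 0.9688 ≈ 27.126 mcg/mL.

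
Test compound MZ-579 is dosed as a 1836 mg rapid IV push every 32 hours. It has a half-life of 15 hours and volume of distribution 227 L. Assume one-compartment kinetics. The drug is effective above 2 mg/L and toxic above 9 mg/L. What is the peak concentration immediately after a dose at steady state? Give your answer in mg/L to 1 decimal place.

10.5 mg/L

τ/t½ = 32/15 ≈ 2.1333, so fraction remaining f = (1/2)^(32/15) ≈ 0.2279.
At steady state, accumulation factor R = 1/(1 − e^(−kτ)) ≈ 1.2952.
Single-dose peak C₀ = D/Vd = 1836/227 ≈ 8.088 mg/L.
Steady-state peak Cmax,ss = C₀·R ≈ 8.088 × 1.2952 ≈ 10.476 mg/L.
Peak 10.5 mg/L vs MTC 9 mg/L: exceeds toxic threshold.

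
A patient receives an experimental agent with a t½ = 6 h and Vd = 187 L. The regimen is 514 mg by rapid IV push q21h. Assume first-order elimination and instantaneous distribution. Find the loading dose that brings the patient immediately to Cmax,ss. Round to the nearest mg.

564 mg

f = (1/2)^(21/6) ≈ 0.088388; accumulation ratio R = 1/(1−f) ≈ 1.09696.
Loading dose to hit Cmax,ss on first dose: D_load = D_maint·R ≈ 514 × 1.09696 ≈ 563.84 mg.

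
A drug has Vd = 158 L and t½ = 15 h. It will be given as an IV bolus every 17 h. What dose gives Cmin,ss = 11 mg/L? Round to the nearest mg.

τ/t½ = 17/15 ≈ 1.1333, so f = (1/2)^(17/15) ≈ 0.455861.
Cmin,ss = (D/Vd)·f/(1−f), so D = Cmin,ss·Vd·(1−f)/f.
D = 11 × 158 × (1−f)/f ≈ 11 × 158 × 1.19365 ≈ 2074.56 mg.

2075 mg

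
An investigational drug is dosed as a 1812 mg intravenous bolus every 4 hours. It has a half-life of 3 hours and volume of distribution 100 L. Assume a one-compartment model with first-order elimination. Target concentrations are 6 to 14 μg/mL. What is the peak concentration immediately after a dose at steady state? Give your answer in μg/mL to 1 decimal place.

Over one 4-h interval, 4/3 ≈ 1.3333 half-lives elapse, leaving f ≈ 0.3969 of each dose.
At steady state, accumulation factor R = 1/(1 − e^(−kτ)) ≈ 1.6581.
Each bolus raises the concentration by D/Vd = 1812/100 ≈ 18.120 μg/mL.
Steady-state peak Cmax,ss = C₀·R ≈ 18.120 × 1.6581 ≈ 30.045 μg/mL.
Peak 30.0 μg/mL vs MTC 14 μg/mL: exceeds toxic threshold.

30.0 μg/mL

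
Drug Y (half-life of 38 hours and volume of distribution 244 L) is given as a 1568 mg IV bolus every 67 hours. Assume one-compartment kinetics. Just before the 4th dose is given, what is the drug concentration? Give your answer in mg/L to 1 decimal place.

2.6 mg/L

f = (1/2)^(τ/t½) = (1/2)^(67/38) ≈ 0.2946.
C₀ = D/Vd = 1568/244 ≈ 6.426 mg/L.
Before the 4th dose, 3 doses have been given. Superposition: Cmin = C₀·(f + f² + … + f^3).
≈ 6.426 × (0.2946 + 0.0868 + 0.0256) ≈ 6.426 × 0.4070 ≈ 2.615 mg/L.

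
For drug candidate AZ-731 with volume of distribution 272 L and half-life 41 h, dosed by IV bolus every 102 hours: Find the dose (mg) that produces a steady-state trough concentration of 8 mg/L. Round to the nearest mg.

10030 mg

τ/t½ = 102/41 ≈ 2.4878, so f = (1/2)^(102/41) ≈ 0.178277.
Cmin,ss = (D/Vd)·f/(1−f), so D = Cmin,ss·Vd·(1−f)/f.
D = 8 × 272 × (1−f)/f ≈ 8 × 272 × 4.60925 ≈ 10029.73 mg.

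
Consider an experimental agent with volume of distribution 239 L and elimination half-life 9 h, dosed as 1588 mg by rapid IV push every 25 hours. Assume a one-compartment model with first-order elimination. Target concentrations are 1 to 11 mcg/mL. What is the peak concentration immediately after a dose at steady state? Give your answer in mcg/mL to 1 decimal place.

k = ln2/t½ = ln2/9 ≈ 0.077016 h⁻¹; fraction remaining f = e^(−kτ) = e^(−0.077016×25) ≈ 0.1458.
At steady state, accumulation factor R = 1/(1 − e^(−kτ)) ≈ 1.1707.
Each bolus raises the concentration by D/Vd = 1588/239 ≈ 6.644 mcg/mL.
Steady-state peak Cmax,ss = C₀·R ≈ 6.644 × 1.1707 ≈ 7.778 mcg/mL.
Peak 7.8 mcg/mL vs MTC 11 mcg/mL: below toxic threshold.

7.8 mcg/mL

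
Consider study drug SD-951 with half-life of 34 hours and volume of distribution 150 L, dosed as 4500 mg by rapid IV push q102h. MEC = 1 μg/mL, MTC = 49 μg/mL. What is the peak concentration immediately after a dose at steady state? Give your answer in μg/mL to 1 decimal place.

34.3 μg/mL

τ = 102 h = 3 half-lives, so f = (1/2)^3 = 0.125.
At steady state, R = 1/(1 − 0.125) = 8/7.
Single-dose peak C₀ = D/Vd = 4500/150 = 30 μg/mL.
Steady-state peak Cmax,ss = C₀·R = 30 × 8/7 ≈ 34.286 μg/mL.
Peak 34.3 μg/mL vs MTC 49 μg/mL: below toxic threshold.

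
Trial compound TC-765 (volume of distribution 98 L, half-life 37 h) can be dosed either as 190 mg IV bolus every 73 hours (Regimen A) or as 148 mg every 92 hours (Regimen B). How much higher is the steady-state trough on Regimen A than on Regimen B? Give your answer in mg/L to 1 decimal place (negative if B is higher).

0.3 mg/L

Regimen A: f = (1/2)^(73/37) ≈ 0.2547; Cmin,ss = (190/98)·f/(1−f) ≈ 0.663 mg/L.
Regimen B: f = (1/2)^(92/37) ≈ 0.1784; Cmin,ss = (148/98)·f/(1−f) ≈ 0.328 mg/L.
Difference ≈ 0.663 − 0.328 ≈ 0.335 mg/L.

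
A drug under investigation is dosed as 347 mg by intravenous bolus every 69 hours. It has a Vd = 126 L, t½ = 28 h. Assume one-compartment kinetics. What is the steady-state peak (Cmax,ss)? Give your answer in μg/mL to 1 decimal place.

3.4 μg/mL

k = ln2/t½ = ln2/28 ≈ 0.024755 h⁻¹; fraction remaining f = e^(−kτ) = e^(−0.024755×69) ≈ 0.1812.
Accumulation ratio R = 1/(1 − f) ≈ 1/0.8188 ≈ 1.2213.
Each bolus raises the concentration by D/Vd = 347/126 ≈ 2.754 μg/mL.
Steady-state peak Cmax,ss = C₀·R ≈ 2.754 × 1.2213 ≈ 3.363 μg/mL.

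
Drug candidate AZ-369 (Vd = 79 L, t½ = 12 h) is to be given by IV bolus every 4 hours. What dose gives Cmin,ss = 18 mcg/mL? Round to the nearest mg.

τ/t½ = 4/12 ≈ 0.33333, so f = (1/2)^(4/12) ≈ 0.793701.
Cmin,ss = (D/Vd)·f/(1−f), so D = Cmin,ss·Vd·(1−f)/f.
D = 18 × 79 × (1−f)/f ≈ 18 × 79 × 0.25992 ≈ 369.61 mg.

370 mg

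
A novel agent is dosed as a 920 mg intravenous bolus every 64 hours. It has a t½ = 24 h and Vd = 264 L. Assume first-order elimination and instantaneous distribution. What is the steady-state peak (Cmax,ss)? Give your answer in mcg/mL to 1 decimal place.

k = ln2/t½ = ln2/24 ≈ 0.028881 h⁻¹; fraction remaining f = e^(−kτ) = e^(−0.028881×64) ≈ 0.1575.
Accumulation ratio R = 1/(1 − f) ≈ 1/0.8425 ≈ 1.1869.
Single-dose peak C₀ = D/Vd = 920/264 ≈ 3.485 mcg/mL.
Steady-state peak Cmax,ss = C₀·R ≈ 3.485 × 1.1869 ≈ 4.136 mcg/mL.

4.1 mcg/mL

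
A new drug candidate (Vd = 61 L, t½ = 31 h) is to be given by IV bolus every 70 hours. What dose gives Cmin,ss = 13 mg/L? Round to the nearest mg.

τ/t½ = 70/31 ≈ 2.2581, so f = (1/2)^(70/31) ≈ 0.209052.
Cmin,ss = (D/Vd)·f/(1−f), so D = Cmin,ss·Vd·(1−f)/f.
D = 13 × 61 × (1−f)/f ≈ 13 × 61 × 3.78350 ≈ 3000.32 mg.

3000 mg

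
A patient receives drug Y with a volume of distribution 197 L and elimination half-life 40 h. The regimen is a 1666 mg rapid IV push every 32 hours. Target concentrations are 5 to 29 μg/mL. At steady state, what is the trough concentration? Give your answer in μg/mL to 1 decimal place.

τ/t½ = 32/40 ≈ 0.8, so fraction remaining f = (1/2)^(32/40) ≈ 0.5743.
Accumulation ratio R = 1/(1 − f) ≈ 1/0.4257 ≈ 2.3491.
Single-dose peak C₀ = D/Vd = 1666/197 ≈ 8.457 μg/mL.
Cmax,ss = C₀/(1 − f) ≈ 8.457/0.4257 ≈ 19.866 μg/mL.
One interval later, Cmin,ss = Cmax,ss·e^(−kτ) ≈ 19.866 × 0.5743 ≈ 11.409 μg/mL.
Trough 11.4 μg/mL vs MEC 5 μg/mL: adequate.

11.4 μg/mL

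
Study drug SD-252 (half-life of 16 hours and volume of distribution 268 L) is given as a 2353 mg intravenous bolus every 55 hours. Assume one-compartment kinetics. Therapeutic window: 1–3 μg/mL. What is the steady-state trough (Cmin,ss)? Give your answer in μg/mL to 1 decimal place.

Over one 55-h interval, 55/16 ≈ 3.4375 half-lives elapse, leaving f ≈ 0.0923 of each dose.
At steady state, accumulation factor R = 1/(1 − e^(−kτ)) ≈ 1.1017.
Single-dose peak C₀ = D/Vd = 2353/268 ≈ 8.780 μg/mL.
Cmax,ss = C₀/(1 − f) ≈ 8.780/0.9077 ≈ 9.673 μg/mL.
One interval later, Cmin,ss = Cmax,ss·e^(−kτ) ≈ 9.673 × 0.0923 ≈ 0.893 μg/mL.
Trough 0.9 μg/mL vs MEC 1 μg/mL: subtherapeutic.

0.9 μg/mL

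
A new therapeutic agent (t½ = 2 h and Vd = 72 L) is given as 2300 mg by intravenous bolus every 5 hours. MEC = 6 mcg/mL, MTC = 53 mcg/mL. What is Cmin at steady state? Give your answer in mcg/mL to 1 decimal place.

6.9 mcg/mL

k = ln2/t½ = ln2/2 ≈ 0.346574 h⁻¹; fraction remaining f = e^(−kτ) = e^(−0.346574×5) ≈ 0.1768.
Each bolus raises the concentration by D/Vd = 2300/72 ≈ 31.944 mcg/mL.
Steady-state trough Cmin,ss = C₀·f/(1−f) ≈ 31.944 × 0.1768/0.8232 ≈ 6.861 mcg/mL.
Trough 6.9 mcg/mL vs MEC 6 mcg/mL: adequate.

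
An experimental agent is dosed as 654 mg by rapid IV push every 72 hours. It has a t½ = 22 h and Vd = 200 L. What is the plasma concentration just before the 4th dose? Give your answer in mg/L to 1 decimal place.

0.4 mg/L

f = (1/2)^(τ/t½) = (1/2)^(72/22) ≈ 0.1035.
C₀ = D/Vd = 654/200 ≈ 3.270 mg/L.
Before the 4th dose, 3 doses have been given. Superposition: Cmin = C₀·(f + f² + … + f^3).
≈ 3.270 × (0.1035 + 0.0107 + 0.0011) ≈ 3.270 × 0.1153 ≈ 0.377 mg/L.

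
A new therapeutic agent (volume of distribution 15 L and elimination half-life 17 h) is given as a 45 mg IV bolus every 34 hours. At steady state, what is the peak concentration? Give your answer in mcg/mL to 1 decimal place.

The dosing interval is 2 half-lives, so f = 2^(−2) = 0.25.
Accumulation ratio R = 1/(1 − f) = 1/0.75 = 4/3.
Single-dose peak C₀ = D/Vd = 45/15 = 3 mcg/mL.
Steady-state peak Cmax,ss = C₀·R = 3 × 4/3 ≈ 4.000 mcg/mL.

4.0 mcg/mL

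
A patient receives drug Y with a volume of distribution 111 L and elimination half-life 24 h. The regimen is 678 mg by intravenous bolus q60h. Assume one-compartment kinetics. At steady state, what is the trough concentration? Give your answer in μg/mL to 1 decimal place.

k = ln2/t½ = ln2/24 ≈ 0.028881 h⁻¹; fraction remaining f = e^(−kτ) = e^(−0.028881×60) ≈ 0.1768.
Single-dose peak C₀ = D/Vd = 678/111 ≈ 6.108 μg/mL.
Steady-state trough Cmin,ss = C₀·f/(1−f) ≈ 6.108 × 0.1768/0.8232 ≈ 1.312 μg/mL.

1.3 μg/mL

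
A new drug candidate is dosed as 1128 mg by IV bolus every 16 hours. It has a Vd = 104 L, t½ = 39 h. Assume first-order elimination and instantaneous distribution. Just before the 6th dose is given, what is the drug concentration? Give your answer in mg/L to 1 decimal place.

25.0 mg/L

f = (1/2)^(τ/t½) = (1/2)^(16/39) ≈ 0.7525.
C₀ = D/Vd = 1128/104 ≈ 10.846 mg/L.
Before the 6th dose, 5 doses have been given. Superposition: Cmin = C₀·(f + f² + … + f^5).
≈ 10.846 × (0.7525 + 0.5663 + 0.4261 + 0.3206 + 0.2413) ≈ 10.846 × 2.3068 ≈ 25.020 mg/L.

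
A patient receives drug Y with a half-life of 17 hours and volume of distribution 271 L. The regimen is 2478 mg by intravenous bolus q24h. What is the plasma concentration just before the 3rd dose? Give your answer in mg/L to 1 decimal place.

f = (1/2)^(τ/t½) = (1/2)^(24/17) ≈ 0.3759.
C₀ = D/Vd = 2478/271 ≈ 9.144 mg/L.
Before the 3rd dose, 2 doses have been given. Superposition: Cmin = C₀·(f + f²).
≈ 9.144 × (0.3759 + 0.1413) ≈ 9.144 × 0.5172 ≈ 4.729 mg/L.

4.7 mg/L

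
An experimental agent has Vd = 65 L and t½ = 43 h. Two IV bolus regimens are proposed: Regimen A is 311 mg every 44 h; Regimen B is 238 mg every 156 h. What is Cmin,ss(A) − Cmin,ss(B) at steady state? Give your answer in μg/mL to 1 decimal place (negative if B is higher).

4.3 μg/mL

Regimen A: f = (1/2)^(44/43) ≈ 0.4920; Cmin,ss = (311/65)·f/(1−f) ≈ 4.634 μg/mL.
Regimen B: f = (1/2)^(156/43) ≈ 0.0809; Cmin,ss = (238/65)·f/(1−f) ≈ 0.322 μg/mL.
Difference ≈ 4.634 − 0.322 ≈ 4.312 μg/mL.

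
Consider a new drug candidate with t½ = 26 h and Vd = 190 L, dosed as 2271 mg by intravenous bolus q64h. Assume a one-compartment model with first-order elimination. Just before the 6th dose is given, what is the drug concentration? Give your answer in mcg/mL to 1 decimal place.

2.7 mcg/mL

f = (1/2)^(τ/t½) = (1/2)^(64/26) ≈ 0.1816.
C₀ = D/Vd = 2271/190 ≈ 11.953 mcg/mL.
Before the 6th dose, 5 doses have been given. Superposition: Cmin = C₀·(f + f² + … + f^5).
≈ 11.953 × (0.1816 + 0.0330 + 0.0060 + 0.0011 + 0.0002) ≈ 11.953 × 0.2219 ≈ 2.652 mcg/mL.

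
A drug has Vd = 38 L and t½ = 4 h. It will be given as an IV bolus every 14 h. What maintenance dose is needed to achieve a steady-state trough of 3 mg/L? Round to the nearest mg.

1176 mg

τ/t½ = 14/4 ≈ 3.5, so f = (1/2)^(14/4) ≈ 0.088388.
Cmin,ss = (D/Vd)·f/(1−f), so D = Cmin,ss·Vd·(1−f)/f.
D = 3 × 38 × (1−f)/f ≈ 3 × 38 × 10.31375 ≈ 1175.77 mg.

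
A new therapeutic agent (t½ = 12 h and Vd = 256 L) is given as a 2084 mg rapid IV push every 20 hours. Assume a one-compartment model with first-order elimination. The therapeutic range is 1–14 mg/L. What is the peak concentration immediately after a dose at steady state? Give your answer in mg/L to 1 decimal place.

Over one 20-h interval, 20/12 ≈ 1.6667 half-lives elapse, leaving f ≈ 0.3150 of each dose.
Accumulation ratio R = 1/(1 − f) ≈ 1/0.6850 ≈ 1.4599.
Each bolus raises the concentration by D/Vd = 2084/256 ≈ 8.141 mg/L.
Cmax,ss = C₀/(1 − f) ≈ 8.141/0.6850 ≈ 11.885 mg/L.
Peak 11.9 mg/L vs MTC 14 mg/L: below toxic threshold.

11.9 mg/L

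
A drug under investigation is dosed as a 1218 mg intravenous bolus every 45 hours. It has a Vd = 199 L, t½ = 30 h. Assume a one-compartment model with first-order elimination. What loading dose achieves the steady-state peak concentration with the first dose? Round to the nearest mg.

f = (1/2)^(45/30) ≈ 0.353553; accumulation ratio R = 1/(1−f) ≈ 1.54692.
Loading dose to hit Cmax,ss on first dose: D_load = D_maint·R ≈ 1218 × 1.54692 ≈ 1884.15 mg.

1884 mg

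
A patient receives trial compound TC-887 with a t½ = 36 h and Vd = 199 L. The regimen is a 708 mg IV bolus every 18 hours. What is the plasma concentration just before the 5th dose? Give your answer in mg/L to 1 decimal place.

f = (1/2)^(τ/t½) = (1/2)^(18/36) ≈ 0.7071.
C₀ = D/Vd = 708/199 ≈ 3.558 mg/L.
Before the 5th dose, 4 doses have been given. Superposition: Cmin = C₀·(f + f² + … + f^4).
≈ 3.558 × (0.7071 + 0.5000 + 0.3535 + 0.2500) ≈ 3.558 × 1.8106 ≈ 6.442 mg/L.

6.4 mg/L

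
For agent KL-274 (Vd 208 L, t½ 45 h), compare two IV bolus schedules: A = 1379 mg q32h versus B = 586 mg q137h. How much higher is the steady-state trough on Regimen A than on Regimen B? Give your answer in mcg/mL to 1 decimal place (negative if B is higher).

Regimen A: f = (1/2)^(32/45) ≈ 0.6108; Cmin,ss = (1379/208)·f/(1−f) ≈ 10.405 mcg/mL.
Regimen B: f = (1/2)^(137/45) ≈ 0.1212; Cmin,ss = (586/208)·f/(1−f) ≈ 0.389 mcg/mL.
Difference ≈ 10.405 − 0.389 ≈ 10.016 mcg/mL.

10.0 mcg/mL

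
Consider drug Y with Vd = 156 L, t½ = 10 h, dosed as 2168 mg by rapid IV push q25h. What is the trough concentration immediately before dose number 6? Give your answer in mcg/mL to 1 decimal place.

f = (1/2)^(τ/t½) = (1/2)^(25/10) ≈ 0.1768.
C₀ = D/Vd = 2168/156 ≈ 13.897 mcg/mL.
Before the 6th dose, 5 doses have been given. Superposition: Cmin = C₀·(f + f² + … + f^5).
≈ 13.897 × (0.1768 + 0.0313 + 0.0055 + 0.0010 + 0.0002) ≈ 13.897 × 0.2148 ≈ 2.985 mcg/mL.

3.0 mcg/mL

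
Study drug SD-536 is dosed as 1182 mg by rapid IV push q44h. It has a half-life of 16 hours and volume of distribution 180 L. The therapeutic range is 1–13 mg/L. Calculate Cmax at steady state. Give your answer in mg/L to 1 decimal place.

Over one 44-h interval, 44/16 ≈ 2.75 half-lives elapse, leaving f ≈ 0.1487 of each dose.
Accumulation ratio R = 1/(1 − f) ≈ 1/0.8513 ≈ 1.1747.
Single-dose peak C₀ = D/Vd = 1182/180 ≈ 6.567 mg/L.
Cmax,ss = C₀/(1 − f) ≈ 6.567/0.8513 ≈ 7.714 mg/L.
Peak 7.7 mg/L vs MTC 13 mg/L: below toxic threshold.

7.7 mg/L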